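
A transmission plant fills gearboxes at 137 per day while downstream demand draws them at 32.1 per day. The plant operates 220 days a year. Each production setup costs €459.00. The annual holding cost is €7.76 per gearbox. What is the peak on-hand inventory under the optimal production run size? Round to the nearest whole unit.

Annual demand D = 32.1 × 220 = 7,062.
Production build-up factor (1 − d/p) = 1 − 32.1/137 = 0.7657.
Q* = √(2DS / (H(1 − d/p))) = √(2 × 7,062 × 459 / (7.76 × 0.7657)).
= √(6,482,916 / 5.9418) ≈ 1044.544.
Maximum inventory = Q*(1 − d/p) = 1044.544 × 0.7657 ≈ 799.801.

I_max ≈ 800 gearboxes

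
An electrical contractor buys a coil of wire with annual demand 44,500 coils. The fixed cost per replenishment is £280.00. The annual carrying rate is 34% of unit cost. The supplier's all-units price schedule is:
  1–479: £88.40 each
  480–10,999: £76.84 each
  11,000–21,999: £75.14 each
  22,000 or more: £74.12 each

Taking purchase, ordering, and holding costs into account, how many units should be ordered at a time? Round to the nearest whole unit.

Q* ≈ 977 coils

Holding cost per unit per year at price C is H = 0.34·C.
For each price level, check whether its EOQ is feasible; otherwise the best quantity at that price is the breakpoint.
Tier 1 (£88.40): EOQ = 910.6 exceeds tier's upper bound 479, so this tier is dominated.
EOQ at £76.84 = 976.7 (feasible in tier 2): TC = 44,500×£76.84 + (44,500/976.7)×280 + (976.7/2)×0.34×£76.84 = £3,444,895.68.
EOQ at £75.14 = 987.6 < 11000, so use break Q=11000: TC = 44,500×£75.14 + (44,500/11000.0)×280 + (11000.0/2)×0.34×£75.14 = £3,485,374.53.
EOQ at £74.12 = 994.4 < 22000, so use break Q=22000: TC = 44,500×£74.12 + (44,500/22000.0)×280 + (22000.0/2)×0.34×£74.12 = £3,576,115.16.
Lowest total cost is £3,444,895.68 at Q = 976.7.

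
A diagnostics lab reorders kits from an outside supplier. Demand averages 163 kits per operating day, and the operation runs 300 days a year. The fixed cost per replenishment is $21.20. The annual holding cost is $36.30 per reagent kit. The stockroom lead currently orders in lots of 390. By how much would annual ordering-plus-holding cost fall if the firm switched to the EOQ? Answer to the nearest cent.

Annual demand D = 163 × 300 = 48,900.
EOQ = √(2DS/H) = √(2 × 48,900 × 21.2 / 36.3) ≈ 238.99.
Cost at Q* = (D/Q*)S + (Q*/2)H = √(2DSH) ≈ $8,675.42.
Cost at Q = 390: (48,900/390)×21.2 + (390/2)×36.3 = $2,658.15 + $7,078.50 = $9,736.65.
Excess = $9,736.65 − $8,675.42 = $1,061.23.

Extra cost ≈ $1,061.23 per year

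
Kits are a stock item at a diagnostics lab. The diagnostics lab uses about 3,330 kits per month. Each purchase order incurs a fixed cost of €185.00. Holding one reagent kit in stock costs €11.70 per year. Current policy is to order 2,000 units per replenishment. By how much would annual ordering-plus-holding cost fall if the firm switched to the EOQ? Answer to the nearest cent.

Extra cost ≈ €2,243.85 per year

Annual demand D = 3,330 × 12 = 39,960.
EOQ = √(2DS/H) = √(2 × 39,960 × 185 / 11.7) ≈ 1124.14.
Cost at Q* = (D/Q*)S + (Q*/2)H = √(2DSH) ≈ €13,152.45.
Cost at Q = 2,000: (39,960/2,000)×185 + (2,000/2)×11.7 = €3,696.30 + €11,700.00 = €15,396.30.
Excess = €15,396.30 − €13,152.45 = €2,243.85.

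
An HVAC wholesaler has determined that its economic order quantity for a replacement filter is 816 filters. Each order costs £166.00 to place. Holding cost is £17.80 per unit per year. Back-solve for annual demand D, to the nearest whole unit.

D ≈ 35,700 filters per year

Squaring Q* = √(2DS/H) gives Q*² = 2DS/H.
From Q* = √(2DS/H): D = Q*²H / (2S) = 816² × 17.8 / (2 × 166) = 35699.508.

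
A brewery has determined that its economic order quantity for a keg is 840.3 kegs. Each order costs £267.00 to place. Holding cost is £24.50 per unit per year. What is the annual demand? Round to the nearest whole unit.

D ≈ 32,396 kegs per year

Invert the EOQ relation Q*² = 2DS/H.
From Q* = √(2DS/H): D = Q*²H / (2S) = 840.3² × 24.5 / (2 × 267) = 32396.161.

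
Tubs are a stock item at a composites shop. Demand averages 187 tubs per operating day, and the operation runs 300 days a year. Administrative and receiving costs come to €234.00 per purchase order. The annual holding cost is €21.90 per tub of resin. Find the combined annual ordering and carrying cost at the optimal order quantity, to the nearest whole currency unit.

TC* ≈ €23,979

Annual demand D = 187 × 300 = 56,100.
Q* = √(2DS/H) = √(2 × 56,100 × 234 / 21.9) ≈ 1094.92.
At Q*, ordering cost (D/Q*)S equals holding cost (Q*/2)H, each = √(DSH/2).
Minimum total = √(2DSH) = √(2 × 56,100 × 234 × 21.9) ≈ 23978.743.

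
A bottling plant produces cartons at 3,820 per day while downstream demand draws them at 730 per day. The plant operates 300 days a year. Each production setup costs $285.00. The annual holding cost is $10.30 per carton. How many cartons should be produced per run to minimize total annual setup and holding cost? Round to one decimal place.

Annual demand D = 730 × 300 = 219,000.
Production build-up factor (1 − d/p) = 1 − 730/3,820 = 0.8089.
Q* = √(2DS / (H(1 − d/p))) = √(2 × 219,000 × 285 / (10.3 × 0.8089)).
= √(124,830,000 / 8.3317) ≈ 3870.734.

Q* ≈ 3,870.7 cartons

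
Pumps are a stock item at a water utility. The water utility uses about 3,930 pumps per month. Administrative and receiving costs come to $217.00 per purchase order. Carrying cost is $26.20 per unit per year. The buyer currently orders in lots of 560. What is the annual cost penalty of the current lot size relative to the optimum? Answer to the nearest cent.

Extra cost ≈ $2,453.49 per year

Annual demand D = 3,930 × 12 = 47,160.
EOQ = √(2DS/H) = √(2 × 47,160 × 217 / 26.2) ≈ 883.86.
Cost at Q* = (D/Q*)S + (Q*/2)H = √(2DSH) ≈ $23,157.01.
Cost at Q = 560: (47,160/560)×217 + (560/2)×26.2 = $18,274.50 + $7,336.00 = $25,610.50.
Excess = $25,610.50 − $23,157.01 = $2,453.49.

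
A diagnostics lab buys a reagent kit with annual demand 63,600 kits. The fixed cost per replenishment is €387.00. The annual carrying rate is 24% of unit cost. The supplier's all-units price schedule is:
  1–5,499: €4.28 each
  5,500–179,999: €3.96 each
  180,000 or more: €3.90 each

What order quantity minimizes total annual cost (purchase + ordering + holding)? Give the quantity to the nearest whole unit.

Holding cost per unit per year at price C is H = 0.24·C.
Evaluate total cost at each tier's feasible EOQ or, if the EOQ is below the tier, at the tier's minimum quantity.
Tier 1 (€4.28): EOQ = 6922.6 exceeds tier's upper bound 5499, so this tier is dominated.
EOQ at €3.96 = 7196.9 (feasible in tier 2): TC = 63,600×€3.96 + (63,600/7196.9)×387 + (7196.9/2)×0.24×€3.96 = €258,695.94.
EOQ at €3.90 = 7252.1 < 180000, so use break Q=180000: TC = 63,600×€3.90 + (63,600/180000.0)×387 + (180000.0/2)×0.24×€3.90 = €332,416.74.
Lowest total cost is €258,695.94 at Q = 7196.9.

Q* ≈ 7,197 kits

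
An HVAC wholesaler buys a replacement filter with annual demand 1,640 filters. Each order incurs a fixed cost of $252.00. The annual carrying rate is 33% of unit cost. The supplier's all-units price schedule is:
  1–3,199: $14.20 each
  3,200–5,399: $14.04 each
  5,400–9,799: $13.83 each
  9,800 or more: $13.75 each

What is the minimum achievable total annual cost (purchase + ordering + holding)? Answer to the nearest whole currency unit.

Holding cost per unit per year at price C is H = 0.33·C.
Evaluate total cost at each tier's feasible EOQ or, if the EOQ is below the tier, at the tier's minimum quantity.
EOQ at $14.20 = 420.0 (feasible in tier 1): TC = 1,640×$14.20 + (1,640/420.0)×252 + (420.0/2)×0.33×$14.20 = $25,256.06.
EOQ at $14.04 = 422.4 < 3200, so use break Q=3200: TC = 1,640×$14.04 + (1,640/3200.0)×252 + (3200.0/2)×0.33×$14.04 = $30,567.87.
EOQ at $13.83 = 425.6 < 5400, so use break Q=5400: TC = 1,640×$13.83 + (1,640/5400.0)×252 + (5400.0/2)×0.33×$13.83 = $35,080.26.
EOQ at $13.75 = 426.8 < 9800, so use break Q=9800: TC = 1,640×$13.75 + (1,640/9800.0)×252 + (9800.0/2)×0.33×$13.75 = $44,825.92.
Lowest total cost among the candidates is at Q = 420.0.

TC* ≈ $25,256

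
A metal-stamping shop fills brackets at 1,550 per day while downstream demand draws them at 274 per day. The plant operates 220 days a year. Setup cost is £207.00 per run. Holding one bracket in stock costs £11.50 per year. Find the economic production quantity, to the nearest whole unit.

Annual demand D = 274 × 220 = 60,280.
Production build-up factor (1 − d/p) = 1 − 274/1,550 = 0.8232.
Q* = √(2DS / (H(1 − d/p))) = √(2 × 60,280 × 207 / (11.5 × 0.8232)).
= √(24,955,920 / 9.4671) ≈ 1623.598.

Q* ≈ 1,624 brackets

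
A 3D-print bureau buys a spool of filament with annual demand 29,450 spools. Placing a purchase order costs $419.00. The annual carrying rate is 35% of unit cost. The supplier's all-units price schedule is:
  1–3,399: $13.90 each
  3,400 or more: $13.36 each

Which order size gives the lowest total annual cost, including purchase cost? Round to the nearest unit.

Holding cost per unit per year at price C is H = 0.35·C.
Candidates are each tier's EOQ (if it falls in that tier) and each price-break quantity.
EOQ at $13.90 = 2252.3 (feasible in tier 1): TC = 29,450×$13.90 + (29,450/2252.3)×419 + (2252.3/2)×0.35×$13.90 = $420,312.36.
EOQ at $13.36 = 2297.4 < 3400, so use break Q=3400: TC = 29,450×$13.36 + (29,450/3400.0)×419 + (3400.0/2)×0.35×$13.36 = $405,030.48.
Lowest total cost is $405,030.48 at Q = 3400.0.

Q* ≈ 3,400 spools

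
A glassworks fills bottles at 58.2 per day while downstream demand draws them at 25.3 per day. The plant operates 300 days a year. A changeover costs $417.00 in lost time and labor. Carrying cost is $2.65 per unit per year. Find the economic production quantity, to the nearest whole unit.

Q* ≈ 2,056 bottles

Annual demand D = 25.3 × 300 = 7,590.
Production build-up factor (1 − d/p) = 1 − 25.3/58.2 = 0.5653.
Q* = √(2DS / (H(1 − d/p))) = √(2 × 7,590 × 417 / (2.65 × 0.5653)).
= √(6,330,060 / 1.498) ≈ 2055.628.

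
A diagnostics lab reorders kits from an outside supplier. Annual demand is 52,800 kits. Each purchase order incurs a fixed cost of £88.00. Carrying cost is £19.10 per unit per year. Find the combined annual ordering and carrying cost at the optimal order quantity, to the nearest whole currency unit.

EOQ = √(2DS/H) = √(2 × 52,800 × 88 / 19.1) ≈ 697.52.
At the optimum the two cost components are equal, so total cost = 2·(Q*/2)H = Q*·H.
Minimum total = √(2DSH) = √(2 × 52,800 × 88 × 19.1) ≈ 13322.630.

TC* ≈ £13,323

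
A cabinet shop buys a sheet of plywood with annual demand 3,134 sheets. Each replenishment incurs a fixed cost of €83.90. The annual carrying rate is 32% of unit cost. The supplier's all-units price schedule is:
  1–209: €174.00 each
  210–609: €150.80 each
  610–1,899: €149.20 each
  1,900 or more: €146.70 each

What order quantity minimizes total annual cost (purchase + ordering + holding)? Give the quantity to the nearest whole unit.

Holding cost per unit per year at price C is H = 0.32·C.
For each price level, check whether its EOQ is feasible; otherwise the best quantity at that price is the breakpoint.
EOQ at €174.00 = 97.2 (feasible in tier 1): TC = 3,134×€174.00 + (3,134/97.2)×83.9 + (97.2/2)×0.32×€174.00 = €550,727.22.
EOQ at €150.80 = 104.4 < 210, so use break Q=210: TC = 3,134×€150.80 + (3,134/210.0)×83.9 + (210.0/2)×0.32×€150.80 = €478,926.19.
EOQ at €149.20 = 105.0 < 610, so use break Q=610: TC = 3,134×€149.20 + (3,134/610.0)×83.9 + (610.0/2)×0.32×€149.20 = €482,585.77.
EOQ at €146.70 = 105.8 < 1900, so use break Q=1900: TC = 3,134×€146.70 + (3,134/1900.0)×83.9 + (1900.0/2)×0.32×€146.70 = €504,492.99.
Lowest total cost is €478,926.19 at Q = 210.0.

Q* ≈ 210 sheets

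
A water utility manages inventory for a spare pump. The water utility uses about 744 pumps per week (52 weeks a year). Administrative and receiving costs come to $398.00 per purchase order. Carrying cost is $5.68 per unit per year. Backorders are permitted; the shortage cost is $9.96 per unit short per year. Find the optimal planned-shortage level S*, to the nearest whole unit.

S* ≈ 1,060 pumps

Annual demand D = 744 × 52 = 38,688.
With planned backorders, Q* = √(2DS/H) · √((H+B)/B).
√(2DS/H) = √(2 × 38,688 × 398 / 5.68) = 2328.469.
√((H+B)/B) = √((5.68+9.96)/9.96) = 1.2531.
Q* ≈ 2917.825.
S* = Q* · H/(H+B) = 2917.825 × 5.68/15.64 ≈ 1059.670.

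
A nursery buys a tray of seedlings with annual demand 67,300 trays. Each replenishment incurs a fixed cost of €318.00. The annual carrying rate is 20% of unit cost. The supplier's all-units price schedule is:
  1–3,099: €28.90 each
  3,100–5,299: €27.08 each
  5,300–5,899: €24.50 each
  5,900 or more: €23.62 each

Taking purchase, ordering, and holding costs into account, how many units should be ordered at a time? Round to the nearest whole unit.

Q* ≈ 5,900 trays

Holding cost per unit per year at price C is H = 0.20·C.
For each price level, check whether its EOQ is feasible; otherwise the best quantity at that price is the breakpoint.
EOQ at €28.90 = 2721.3 (feasible in tier 1): TC = 67,300×€28.90 + (67,300/2721.3)×318 + (2721.3/2)×0.20×€28.90 = €1,960,698.96.
EOQ at €27.08 = 2811.2 < 3100, so use break Q=3100: TC = 67,300×€27.08 + (67,300/3100.0)×318 + (3100.0/2)×0.20×€27.08 = €1,837,782.48.
EOQ at €24.50 = 2955.5 < 5300, so use break Q=5300: TC = 67,300×€24.50 + (67,300/5300.0)×318 + (5300.0/2)×0.20×€24.50 = €1,665,873.00.
EOQ at €23.62 = 3010.1 < 5900, so use break Q=5900: TC = 67,300×€23.62 + (67,300/5900.0)×318 + (5900.0/2)×0.20×€23.62 = €1,607,189.16.
Lowest total cost is €1,607,189.16 at Q = 5900.0.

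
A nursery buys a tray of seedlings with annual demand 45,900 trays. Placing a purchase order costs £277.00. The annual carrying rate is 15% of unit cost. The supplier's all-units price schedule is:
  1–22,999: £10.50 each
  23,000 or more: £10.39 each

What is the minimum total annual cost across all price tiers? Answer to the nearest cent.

TC* ≈ £488,278.51

Holding cost per unit per year at price C is H = 0.15·C.
For each price level, check whether its EOQ is feasible; otherwise the best quantity at that price is the breakpoint.
EOQ at £10.50 = 4018.1 (feasible in tier 1): TC = 45,900×£10.50 + (45,900/4018.1)×277 + (4018.1/2)×0.15×£10.50 = £488,278.51.
EOQ at £10.39 = 4039.3 < 23000, so use break Q=23000: TC = 45,900×£10.39 + (45,900/23000.0)×277 + (23000.0/2)×0.15×£10.39 = £495,376.55.
Lowest total cost among the candidates is at Q = 4018.1.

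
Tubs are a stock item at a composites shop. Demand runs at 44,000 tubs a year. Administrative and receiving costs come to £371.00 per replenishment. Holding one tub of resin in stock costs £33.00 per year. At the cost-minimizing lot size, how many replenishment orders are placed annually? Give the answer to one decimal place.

N ≈ 44.2 orders per year

The optimal lot size = √(2DS/H) = √(2 × 44,000 × 371 / 33) ≈ 994.65.
Orders per year = D / Q* = 44,000 / 994.65 ≈ 44.237.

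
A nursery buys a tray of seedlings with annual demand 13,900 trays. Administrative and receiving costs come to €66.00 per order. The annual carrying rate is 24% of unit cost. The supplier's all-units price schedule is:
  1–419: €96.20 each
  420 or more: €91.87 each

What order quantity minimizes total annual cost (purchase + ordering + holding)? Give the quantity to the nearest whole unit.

Holding cost per unit per year at price C is H = 0.24·C.
Evaluate total cost at each tier's feasible EOQ or, if the EOQ is below the tier, at the tier's minimum quantity.
EOQ at €96.20 = 281.9 (feasible in tier 1): TC = 13,900×€96.20 + (13,900/281.9)×66 + (281.9/2)×0.24×€96.20 = €1,343,688.60.
EOQ at €91.87 = 288.5 < 420, so use break Q=420: TC = 13,900×€91.87 + (13,900/420.0)×66 + (420.0/2)×0.24×€91.87 = €1,283,807.53.
Lowest total cost is €1,283,807.53 at Q = 420.0.

Q* ≈ 420 trays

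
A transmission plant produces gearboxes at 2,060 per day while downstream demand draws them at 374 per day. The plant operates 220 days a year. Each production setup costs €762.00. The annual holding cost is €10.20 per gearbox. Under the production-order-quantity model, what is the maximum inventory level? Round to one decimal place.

I_max ≈ 3,172.0 gearboxes

Annual demand D = 374 × 220 = 82,280.
Production build-up factor (1 − d/p) = 1 − 374/2,060 = 0.8184.
Q* = √(2DS / (H(1 − d/p))) = √(2 × 82,280 × 762 / (10.2 × 0.8184)).
= √(125,394,720 / 8.3482) ≈ 3875.648.
Maximum inventory = Q*(1 − d/p) = 3875.648 × 0.8184 ≈ 3172.011.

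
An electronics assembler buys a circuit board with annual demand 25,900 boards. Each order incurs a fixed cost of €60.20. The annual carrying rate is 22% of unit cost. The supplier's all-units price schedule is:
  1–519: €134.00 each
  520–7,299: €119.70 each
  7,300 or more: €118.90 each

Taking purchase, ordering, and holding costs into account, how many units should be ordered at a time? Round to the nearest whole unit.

Holding cost per unit per year at price C is H = 0.22·C.
For each price level, check whether its EOQ is feasible; otherwise the best quantity at that price is the breakpoint.
EOQ at €134.00 = 325.2 (feasible in tier 1): TC = 25,900×€134.00 + (25,900/325.2)×60.2 + (325.2/2)×0.22×€134.00 = €3,480,187.97.
EOQ at €119.70 = 344.1 < 520, so use break Q=520: TC = 25,900×€119.70 + (25,900/520.0)×60.2 + (520.0/2)×0.22×€119.70 = €3,110,075.26.
EOQ at €118.90 = 345.3 < 7300, so use break Q=7300: TC = 25,900×€118.90 + (25,900/7300.0)×60.2 + (7300.0/2)×0.22×€118.90 = €3,175,200.29.
Lowest total cost is €3,110,075.26 at Q = 520.0.

Q* ≈ 520 boards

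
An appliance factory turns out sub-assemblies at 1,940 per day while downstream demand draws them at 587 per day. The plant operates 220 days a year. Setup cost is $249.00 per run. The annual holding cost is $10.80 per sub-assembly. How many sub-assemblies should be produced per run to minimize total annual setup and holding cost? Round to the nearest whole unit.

Q* ≈ 2,922 sub-assemblies

Annual demand D = 587 × 220 = 129,140.
Production build-up factor (1 − d/p) = 1 − 587/1,940 = 0.6974.
Q* = √(2DS / (H(1 − d/p))) = √(2 × 129,140 × 249 / (10.8 × 0.6974)).
= √(64,311,720 / 7.5322) ≈ 2922.033.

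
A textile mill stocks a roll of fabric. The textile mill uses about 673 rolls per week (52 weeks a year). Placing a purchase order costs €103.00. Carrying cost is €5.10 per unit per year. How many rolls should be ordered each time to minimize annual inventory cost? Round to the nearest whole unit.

Annual demand D = 673 × 52 = 34,996.
EOQ = √(2DS / H) = √(2 × 34,996 × 103 / 5.1).
= √(7,209,176 / 5.1) = √1,413,563.9216 ≈ 1188.934.

Q* ≈ 1,189 rolls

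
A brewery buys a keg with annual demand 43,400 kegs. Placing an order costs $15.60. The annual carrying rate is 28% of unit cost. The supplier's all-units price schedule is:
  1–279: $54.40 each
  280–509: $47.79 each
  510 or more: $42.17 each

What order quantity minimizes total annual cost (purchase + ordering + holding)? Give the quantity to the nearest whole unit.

Q* ≈ 510 kegs

Holding cost per unit per year at price C is H = 0.28·C.
Evaluate total cost at each tier's feasible EOQ or, if the EOQ is below the tier, at the tier's minimum quantity.
Tier 1 ($54.40): EOQ = 298.2 exceeds tier's upper bound 279, so this tier is dominated.
EOQ at $47.79 = 318.1 (feasible in tier 2): TC = 43,400×$47.79 + (43,400/318.1)×15.6 + (318.1/2)×0.28×$47.79 = $2,078,342.67.
EOQ at $42.17 = 338.6 < 510, so use break Q=510: TC = 43,400×$42.17 + (43,400/510.0)×15.6 + (510.0/2)×0.28×$42.17 = $1,834,516.47.
Lowest total cost is $1,834,516.47 at Q = 510.0.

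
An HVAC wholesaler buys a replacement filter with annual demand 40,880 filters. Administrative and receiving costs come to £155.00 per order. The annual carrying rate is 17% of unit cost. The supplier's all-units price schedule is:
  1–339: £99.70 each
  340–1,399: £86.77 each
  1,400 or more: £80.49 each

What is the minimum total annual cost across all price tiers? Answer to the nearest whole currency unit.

TC* ≈ £3,304,536

Holding cost per unit per year at price C is H = 0.17·C.
Candidates are each tier's EOQ (if it falls in that tier) and each price-break quantity.
Tier 1 (£99.70): EOQ = 864.7 exceeds tier's upper bound 339, so this tier is dominated.
EOQ at £86.77 = 926.9 (feasible in tier 2): TC = 40,880×£86.77 + (40,880/926.9)×155 + (926.9/2)×0.17×£86.77 = £3,560,830.03.
EOQ at £80.49 = 962.4 < 1400, so use break Q=1400: TC = 40,880×£80.49 + (40,880/1400.0)×155 + (1400.0/2)×0.17×£80.49 = £3,304,535.51.
Lowest total cost among the candidates is at Q = 1400.0.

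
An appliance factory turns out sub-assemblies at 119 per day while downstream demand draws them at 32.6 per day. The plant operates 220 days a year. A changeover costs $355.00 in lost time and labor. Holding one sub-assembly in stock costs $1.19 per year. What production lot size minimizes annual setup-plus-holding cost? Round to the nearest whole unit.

Annual demand D = 32.6 × 220 = 7,172.
Production build-up factor (1 − d/p) = 1 − 32.6/119 = 0.7261.
Q* = √(2DS / (H(1 − d/p))) = √(2 × 7,172 × 355 / (1.19 × 0.7261)).
= √(5,092,120 / 0.864) ≈ 2427.686.

Q* ≈ 2,428 sub-assemblies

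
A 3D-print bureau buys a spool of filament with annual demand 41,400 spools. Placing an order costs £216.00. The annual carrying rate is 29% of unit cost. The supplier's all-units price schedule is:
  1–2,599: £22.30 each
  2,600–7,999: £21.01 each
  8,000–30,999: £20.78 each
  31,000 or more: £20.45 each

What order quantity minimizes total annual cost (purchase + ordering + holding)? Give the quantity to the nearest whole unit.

Q* ≈ 2,600 spools

Holding cost per unit per year at price C is H = 0.29·C.
Candidates are each tier's EOQ (if it falls in that tier) and each price-break quantity.
EOQ at £22.30 = 1663.0 (feasible in tier 1): TC = 41,400×£22.30 + (41,400/1663.0)×216 + (1663.0/2)×0.29×£22.30 = £933,974.58.
EOQ at £21.01 = 1713.3 < 2600, so use break Q=2600: TC = 41,400×£21.01 + (41,400/2600.0)×216 + (2600.0/2)×0.29×£21.01 = £881,174.15.
EOQ at £20.78 = 1722.7 < 8000, so use break Q=8000: TC = 41,400×£20.78 + (41,400/8000.0)×216 + (8000.0/2)×0.29×£20.78 = £885,514.60.
EOQ at £20.45 = 1736.6 < 31000, so use break Q=31000: TC = 41,400×£20.45 + (41,400/31000.0)×216 + (31000.0/2)×0.29×£20.45 = £938,841.21.
Lowest total cost is £881,174.15 at Q = 2600.0.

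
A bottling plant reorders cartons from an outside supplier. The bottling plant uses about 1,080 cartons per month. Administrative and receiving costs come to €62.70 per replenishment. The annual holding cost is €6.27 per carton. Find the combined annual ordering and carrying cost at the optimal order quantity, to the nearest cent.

TC* ≈ €3,192.16

Annual demand D = 1,080 × 12 = 12,960.
Q* = √(2DS/H) = √(2 × 12,960 × 62.7 / 6.27) ≈ 509.12.
At the optimum the two cost components are equal, so total cost = 2·(Q*/2)H = Q*·H.
Minimum total = √(2DSH) = √(2 × 12,960 × 62.7 × 6.27) ≈ 3192.163.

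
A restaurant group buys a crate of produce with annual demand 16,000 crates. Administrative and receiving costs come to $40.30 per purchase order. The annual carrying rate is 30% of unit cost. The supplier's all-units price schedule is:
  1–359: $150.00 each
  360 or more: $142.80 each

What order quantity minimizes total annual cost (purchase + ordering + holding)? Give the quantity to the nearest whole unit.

Q* ≈ 360 crates

Holding cost per unit per year at price C is H = 0.30·C.
Candidates are each tier's EOQ (if it falls in that tier) and each price-break quantity.
EOQ at $150.00 = 169.3 (feasible in tier 1): TC = 16,000×$150.00 + (16,000/169.3)×40.3 + (169.3/2)×0.30×$150.00 = $2,407,617.87.
EOQ at $142.80 = 173.5 < 360, so use break Q=360: TC = 16,000×$142.80 + (16,000/360.0)×40.3 + (360.0/2)×0.30×$142.80 = $2,294,302.31.
Lowest total cost is $2,294,302.31 at Q = 360.0.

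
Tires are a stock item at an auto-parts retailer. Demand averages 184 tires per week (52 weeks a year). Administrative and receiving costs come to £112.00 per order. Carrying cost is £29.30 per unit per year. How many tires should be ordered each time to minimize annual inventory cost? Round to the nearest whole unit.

Q* ≈ 270 tires

Annual demand D = 184 × 52 = 9,568.
EOQ = √(2DS / H) = √(2 × 9,568 × 112 / 29.3).
= √(2,143,232 / 29.3) = √73,147.8498 ≈ 270.459.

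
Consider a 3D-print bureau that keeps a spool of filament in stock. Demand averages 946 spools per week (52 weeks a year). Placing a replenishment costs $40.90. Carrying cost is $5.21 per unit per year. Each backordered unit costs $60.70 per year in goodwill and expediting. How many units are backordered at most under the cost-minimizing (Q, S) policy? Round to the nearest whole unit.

Annual demand D = 946 × 52 = 49,192.
With planned backorders, Q* = √(2DS/H) · √((H+B)/B).
√(2DS/H) = √(2 × 49,192 × 40.9 / 5.21) = 878.830.
√((H+B)/B) = √((5.21+60.7)/60.7) = 1.0420.
Q* ≈ 915.770.
S* = Q* · H/(H+B) = 915.770 × 5.21/65.91 ≈ 72.389.

S* ≈ 72 spools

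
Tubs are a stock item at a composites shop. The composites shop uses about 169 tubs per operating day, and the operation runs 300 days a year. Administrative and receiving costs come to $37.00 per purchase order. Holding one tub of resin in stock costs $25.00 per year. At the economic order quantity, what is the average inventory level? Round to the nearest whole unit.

Annual demand D = 169 × 300 = 50,700.
EOQ = √(2DS/H) = √(2 × 50,700 × 37 / 25) ≈ 387.39.
Average inventory = Q*/2 ≈ 387.39 / 2 = 193.696.

Average inventory ≈ 194 tubs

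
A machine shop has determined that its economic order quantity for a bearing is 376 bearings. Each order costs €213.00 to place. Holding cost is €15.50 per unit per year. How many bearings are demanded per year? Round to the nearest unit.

Squaring Q* = √(2DS/H) gives Q*² = 2DS/H.
From Q* = √(2DS/H): D = Q*²H / (2S) = 376² × 15.5 / (2 × 213) = 5143.962.

D ≈ 5,144 bearings per year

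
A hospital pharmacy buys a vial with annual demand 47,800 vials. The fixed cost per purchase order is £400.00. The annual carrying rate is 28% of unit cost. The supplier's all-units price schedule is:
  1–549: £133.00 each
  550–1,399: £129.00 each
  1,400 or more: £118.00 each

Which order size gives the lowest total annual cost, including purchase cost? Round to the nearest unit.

Holding cost per unit per year at price C is H = 0.28·C.
For each price level, check whether its EOQ is feasible; otherwise the best quantity at that price is the breakpoint.
Tier 1 (£133.00): EOQ = 1013.3 exceeds tier's upper bound 549, so this tier is dominated.
EOQ at £129.00 = 1028.9 (feasible in tier 2): TC = 47,800×£129.00 + (47,800/1028.9)×400 + (1028.9/2)×0.28×£129.00 = £6,203,364.89.
EOQ at £118.00 = 1075.8 < 1400, so use break Q=1400: TC = 47,800×£118.00 + (47,800/1400.0)×400 + (1400.0/2)×0.28×£118.00 = £5,677,185.14.
Lowest total cost is £5,677,185.14 at Q = 1400.0.

Q* ≈ 1,400 vials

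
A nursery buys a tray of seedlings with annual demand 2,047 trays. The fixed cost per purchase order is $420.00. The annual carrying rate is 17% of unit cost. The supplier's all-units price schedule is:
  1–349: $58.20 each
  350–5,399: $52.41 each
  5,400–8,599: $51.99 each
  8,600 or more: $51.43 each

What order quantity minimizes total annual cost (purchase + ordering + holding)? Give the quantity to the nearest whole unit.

Q* ≈ 439 trays

Holding cost per unit per year at price C is H = 0.17·C.
Candidates are each tier's EOQ (if it falls in that tier) and each price-break quantity.
Tier 1 ($58.20): EOQ = 416.9 exceeds tier's upper bound 349, so this tier is dominated.
EOQ at $52.41 = 439.3 (feasible in tier 2): TC = 2,047×$52.41 + (2,047/439.3)×420 + (439.3/2)×0.17×$52.41 = $111,197.35.
EOQ at $51.99 = 441.1 < 5400, so use break Q=5400: TC = 2,047×$51.99 + (2,047/5400.0)×420 + (5400.0/2)×0.17×$51.99 = $130,446.15.
EOQ at $51.43 = 443.5 < 8600, so use break Q=8600: TC = 2,047×$51.43 + (2,047/8600.0)×420 + (8600.0/2)×0.17×$51.43 = $142,972.51.
Lowest total cost is $111,197.35 at Q = 439.3.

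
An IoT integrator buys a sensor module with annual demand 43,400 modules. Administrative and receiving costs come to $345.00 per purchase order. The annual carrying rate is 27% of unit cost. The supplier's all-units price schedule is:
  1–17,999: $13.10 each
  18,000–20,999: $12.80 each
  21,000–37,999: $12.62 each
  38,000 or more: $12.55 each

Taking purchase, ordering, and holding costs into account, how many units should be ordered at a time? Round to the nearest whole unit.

Holding cost per unit per year at price C is H = 0.27·C.
Candidates are each tier's EOQ (if it falls in that tier) and each price-break quantity.
EOQ at $13.10 = 2909.7 (feasible in tier 1): TC = 43,400×$13.10 + (43,400/2909.7)×345 + (2909.7/2)×0.27×$13.10 = $578,831.70.
EOQ at $12.80 = 2943.6 < 18000, so use break Q=18000: TC = 43,400×$12.80 + (43,400/18000.0)×345 + (18000.0/2)×0.27×$12.80 = $587,455.83.
EOQ at $12.62 = 2964.5 < 21000, so use break Q=21000: TC = 43,400×$12.62 + (43,400/21000.0)×345 + (21000.0/2)×0.27×$12.62 = $584,198.70.
EOQ at $12.55 = 2972.8 < 38000, so use break Q=38000: TC = 43,400×$12.55 + (43,400/38000.0)×345 + (38000.0/2)×0.27×$12.55 = $609,445.53.
Lowest total cost is $578,831.70 at Q = 2909.7.

Q* ≈ 2,910 modules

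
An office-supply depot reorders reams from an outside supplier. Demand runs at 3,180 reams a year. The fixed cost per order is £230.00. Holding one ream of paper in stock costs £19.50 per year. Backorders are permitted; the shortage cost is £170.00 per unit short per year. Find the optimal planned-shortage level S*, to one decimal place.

S* ≈ 29.8 reams

With planned backorders, Q* = √(2DS/H) · √((H+B)/B).
√(2DS/H) = √(2 × 3,180 × 230 / 19.5) = 273.889.
√((H+B)/B) = √((19.5+170)/170) = 1.0558.
Q* ≈ 289.171.
S* = Q* · H/(H+B) = 289.171 × 19.5/189.5 ≈ 29.756.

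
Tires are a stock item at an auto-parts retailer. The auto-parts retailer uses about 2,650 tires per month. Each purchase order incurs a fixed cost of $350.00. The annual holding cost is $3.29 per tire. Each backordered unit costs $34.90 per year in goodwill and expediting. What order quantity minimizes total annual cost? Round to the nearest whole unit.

Annual demand D = 2,650 × 12 = 31,800.
With planned backorders, Q* = √(2DS/H) · √((H+B)/B).
√(2DS/H) = √(2 × 31,800 × 350 / 3.29) = 2601.145.
√((H+B)/B) = √((3.29+34.9)/34.9) = 1.0461.
Q* ≈ 2720.989.

Q* ≈ 2,721 tires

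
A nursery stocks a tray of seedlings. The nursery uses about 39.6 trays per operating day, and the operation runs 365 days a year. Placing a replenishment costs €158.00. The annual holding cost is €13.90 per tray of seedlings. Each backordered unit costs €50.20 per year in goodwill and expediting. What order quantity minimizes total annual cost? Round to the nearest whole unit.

Annual demand D = 39.6 × 365 = 14,454.
With planned backorders, Q* = √(2DS/H) · √((H+B)/B).
√(2DS/H) = √(2 × 14,454 × 158 / 13.9) = 573.232.
√((H+B)/B) = √((13.9+50.2)/50.2) = 1.1300.
Q* ≈ 647.750.

Q* ≈ 648 trays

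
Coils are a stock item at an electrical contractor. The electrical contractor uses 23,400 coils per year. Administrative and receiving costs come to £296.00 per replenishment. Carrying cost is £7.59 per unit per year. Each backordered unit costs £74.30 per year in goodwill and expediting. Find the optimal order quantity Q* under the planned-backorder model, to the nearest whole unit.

With planned backorders, Q* = √(2DS/H) · √((H+B)/B).
√(2DS/H) = √(2 × 23,400 × 296 / 7.59) = 1350.977.
√((H+B)/B) = √((7.59+74.3)/74.3) = 1.0498.
Q* ≈ 1418.303.

Q* ≈ 1,418 coils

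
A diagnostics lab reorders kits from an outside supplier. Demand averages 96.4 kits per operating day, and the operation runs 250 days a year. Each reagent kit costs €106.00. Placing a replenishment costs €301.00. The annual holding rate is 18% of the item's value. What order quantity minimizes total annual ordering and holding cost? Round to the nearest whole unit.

Annual demand D = 96.4 × 250 = 24,100.
Holding cost H = 0.18 × €106.00 = €19.0800 per unit per year.
EOQ = √(2DS / H) = √(2 × 24,100 × 301 / 19.08).
= √(14,508,200 / 19.08) = √760,387.8407 ≈ 872.002.

Q* ≈ 872 kits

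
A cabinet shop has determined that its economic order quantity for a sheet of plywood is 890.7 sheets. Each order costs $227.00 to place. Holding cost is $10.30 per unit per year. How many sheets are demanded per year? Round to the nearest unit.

D ≈ 17,999 sheets per year

Squaring Q* = √(2DS/H) gives Q*² = 2DS/H.
From Q* = √(2DS/H): D = Q*²H / (2S) = 890.7² × 10.3 / (2 × 227) = 17998.830.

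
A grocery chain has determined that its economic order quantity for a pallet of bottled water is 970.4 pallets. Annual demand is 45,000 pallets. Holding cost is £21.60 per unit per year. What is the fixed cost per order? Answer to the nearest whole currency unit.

S ≈ £226

Invert the EOQ relation Q*² = 2DS/H.
From Q* = √(2DS/H): S = Q*²H / (2D) = 970.4² × 21.6 / (2 × 45,000) = 226.0023.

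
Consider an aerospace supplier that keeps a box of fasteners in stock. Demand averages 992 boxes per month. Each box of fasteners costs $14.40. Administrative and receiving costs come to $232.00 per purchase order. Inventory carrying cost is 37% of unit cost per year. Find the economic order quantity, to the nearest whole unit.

Annual demand D = 992 × 12 = 11,904.
Holding cost H = 0.37 × $14.40 = $5.3280 per unit per year.
EOQ = √(2DS / H) = √(2 × 11,904 × 232 / 5.328).
= √(5,523,456 / 5.328) = √1,036,684.6847 ≈ 1018.177.

Q* ≈ 1,018 boxes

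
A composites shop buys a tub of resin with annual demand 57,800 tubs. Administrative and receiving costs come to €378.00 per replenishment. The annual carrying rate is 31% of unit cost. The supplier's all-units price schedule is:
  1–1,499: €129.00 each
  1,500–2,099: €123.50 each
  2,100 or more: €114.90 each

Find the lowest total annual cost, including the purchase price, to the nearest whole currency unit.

TC* ≈ €6,689,024

Holding cost per unit per year at price C is H = 0.31·C.
Evaluate total cost at each tier's feasible EOQ or, if the EOQ is below the tier, at the tier's minimum quantity.
EOQ at €129.00 = 1045.3 (feasible in tier 1): TC = 57,800×€129.00 + (57,800/1045.3)×378 + (1045.3/2)×0.31×€129.00 = €7,498,002.33.
EOQ at €123.50 = 1068.3 < 1500, so use break Q=1500: TC = 57,800×€123.50 + (57,800/1500.0)×378 + (1500.0/2)×0.31×€123.50 = €7,181,579.35.
EOQ at €114.90 = 1107.6 < 2100, so use break Q=2100: TC = 57,800×€114.90 + (57,800/2100.0)×378 + (2100.0/2)×0.31×€114.90 = €6,689,023.95.
Lowest total cost among the candidates is at Q = 2100.0.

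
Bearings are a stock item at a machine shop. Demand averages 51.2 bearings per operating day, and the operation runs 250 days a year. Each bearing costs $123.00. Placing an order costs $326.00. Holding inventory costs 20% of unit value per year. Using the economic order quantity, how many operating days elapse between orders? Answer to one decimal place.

Annual demand D = 51.2 × 250 = 12,800.
Holding cost H = 0.20 × $123.00 = $24.6000 per unit per year.
EOQ = √(2DS/H) = √(2 × 12,800 × 326 / 24.6) ≈ 582.45.
Cycle time = Q*/D × 250 = 582.45 / 12,800 × 250 ≈ 11.376 days.

T ≈ 11.4 days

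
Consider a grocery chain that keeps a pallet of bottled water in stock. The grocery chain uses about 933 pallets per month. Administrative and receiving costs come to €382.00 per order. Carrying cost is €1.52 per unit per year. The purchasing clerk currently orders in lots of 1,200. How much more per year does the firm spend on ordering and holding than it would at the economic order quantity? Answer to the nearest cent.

Extra cost ≈ €870.27 per year

Annual demand D = 933 × 12 = 11,196.
EOQ = √(2DS/H) = √(2 × 11,196 × 382 / 1.52) ≈ 2372.23.
Cost at Q* = (D/Q*)S + (Q*/2)H = √(2DSH) ≈ €3,605.79.
Cost at Q = 1,200: (11,196/1,200)×382 + (1,200/2)×1.52 = €3,564.06 + €912.00 = €4,476.06.
Excess = €4,476.06 − €3,605.79 = €870.27.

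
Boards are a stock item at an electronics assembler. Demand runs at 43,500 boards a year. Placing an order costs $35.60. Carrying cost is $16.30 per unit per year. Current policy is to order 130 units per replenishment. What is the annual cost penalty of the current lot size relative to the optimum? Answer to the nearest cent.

Extra cost ≈ $5,866.57 per year

EOQ = √(2DS/H) = √(2 × 43,500 × 35.6 / 16.3) ≈ 435.90.
Cost at Q* = (D/Q*)S + (Q*/2)H = √(2DSH) ≈ $7,105.23.
Cost at Q = 130: (43,500/130)×35.6 + (130/2)×16.3 = $11,912.31 + $1,059.50 = $12,971.81.
Excess = $12,971.81 − $7,105.23 = $5,866.57.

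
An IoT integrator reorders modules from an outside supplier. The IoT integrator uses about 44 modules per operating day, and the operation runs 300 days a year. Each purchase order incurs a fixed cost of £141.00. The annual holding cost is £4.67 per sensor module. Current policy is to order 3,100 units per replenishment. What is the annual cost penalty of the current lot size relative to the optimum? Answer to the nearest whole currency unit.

Extra cost ≈ £3,670 per year

Annual demand D = 44 × 300 = 13,200.
EOQ = √(2DS/H) = √(2 × 13,200 × 141 / 4.67) ≈ 892.80.
Cost at Q* = (D/Q*)S + (Q*/2)H = √(2DSH) ≈ £4,169.37.
Cost at Q = 3,100: (13,200/3,100)×141 + (3,100/2)×4.67 = £600.39 + £7,238.50 = £7,838.89.
Excess = £7,838.89 − £4,169.37 = £3,669.52.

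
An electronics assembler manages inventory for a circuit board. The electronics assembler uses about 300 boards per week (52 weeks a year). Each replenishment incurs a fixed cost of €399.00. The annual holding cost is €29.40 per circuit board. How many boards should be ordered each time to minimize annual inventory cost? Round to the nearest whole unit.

Q* ≈ 651 boards

Annual demand D = 300 × 52 = 15,600.
EOQ = √(2DS / H) = √(2 × 15,600 × 399 / 29.4).
= √(12,448,800 / 29.4) = √423,428.5714 ≈ 650.714.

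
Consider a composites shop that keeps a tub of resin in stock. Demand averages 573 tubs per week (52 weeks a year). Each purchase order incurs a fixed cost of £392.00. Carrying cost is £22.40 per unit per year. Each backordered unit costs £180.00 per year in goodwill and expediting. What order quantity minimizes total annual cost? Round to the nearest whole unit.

Annual demand D = 573 × 52 = 29,796.
With planned backorders, Q* = √(2DS/H) · √((H+B)/B).
√(2DS/H) = √(2 × 29,796 × 392 / 22.4) = 1021.205.
√((H+B)/B) = √((22.4+180)/180) = 1.0604.
Q* ≈ 1082.884.

Q* ≈ 1,083 tubs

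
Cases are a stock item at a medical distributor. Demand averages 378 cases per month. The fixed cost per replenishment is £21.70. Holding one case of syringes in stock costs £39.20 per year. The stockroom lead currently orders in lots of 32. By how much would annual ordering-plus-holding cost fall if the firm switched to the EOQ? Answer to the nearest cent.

Annual demand D = 378 × 12 = 4,536.
EOQ = √(2DS/H) = √(2 × 4,536 × 21.7 / 39.2) ≈ 70.87.
Cost at Q* = (D/Q*)S + (Q*/2)H = √(2DSH) ≈ £2,777.95.
Cost at Q = 32: (4,536/32)×21.7 + (32/2)×39.2 = £3,075.97 + £627.20 = £3,703.18.
Excess = £3,703.18 − £2,777.95 = £925.23.

Extra cost ≈ £925.23 per year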